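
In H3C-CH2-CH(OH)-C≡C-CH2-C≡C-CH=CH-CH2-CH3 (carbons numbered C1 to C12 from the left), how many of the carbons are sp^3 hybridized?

6

C1: sp3 ✓
C2: sp3 ✓
C3: sp3 ✓
C4: sp
C5: sp
C6: sp3 ✓
C7: sp
C8: sp
C9: sp2
C10: sp2
C11: sp3 ✓
C12: sp3 ✓
C1, C2, C3, C6, C11, C12 → 6 sp3 carbons.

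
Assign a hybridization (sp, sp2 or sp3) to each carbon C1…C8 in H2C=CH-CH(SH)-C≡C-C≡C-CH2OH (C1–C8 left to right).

C1 sp2, C2 sp2, C3 sp3, C4 sp, C5 sp, C6 sp, C7 sp, C8 sp3

C1: 3 σ bonds, plus one π bond; 3 regions of electron density → sp2.
C2 is sp2: 3 σ bonds, plus one π bond, 3 electron-density regions.
C3: 4 σ bonds; 4 regions of electron density → sp3.
C4: 2 σ bonds, plus two π bonds — 2 electron domains, sp.
C5 (2 σ bonds, plus two π bonds) has steric number 2: sp.
C6 has 2 σ bonds, plus two π bonds: steric number 2 → sp.
C7 has 2 σ bonds, plus two π bonds: steric number 2 → sp.
C8: 4 σ bonds — 4 electron domains, sp3.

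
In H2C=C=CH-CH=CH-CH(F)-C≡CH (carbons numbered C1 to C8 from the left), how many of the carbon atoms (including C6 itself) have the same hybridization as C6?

C6 is sp3 (only σ bonds).
C1: sp2
C2: sp
C3: sp2
C4: sp2
C5: sp2
C6: sp3 ✓
C7: sp
C8: sp
1 carbon is sp3.

1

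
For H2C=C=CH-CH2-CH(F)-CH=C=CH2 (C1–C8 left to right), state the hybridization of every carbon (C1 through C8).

C1 (3 σ bonds, plus one π bond) has steric number 3: sp2.
C2 has 2 σ bonds, plus two π bonds: steric number 2 → sp.
C3 — 3 σ bonds, plus one π bond. Steric number 3, so sp2.
C4 is sp3: 4 σ bonds, 4 electron-density regions.
C5: 4 σ bonds — 4 electron domains, sp3.
C6: 3 σ bonds, plus one π bond; 3 regions of electron density → sp2.
C7: 2 σ bonds, plus two π bonds — 2 electron domains, sp.
C8 — 3 σ bonds, plus one π bond. Steric number 3, so sp2.

C1 sp2, C2 sp, C3 sp2, C4 sp3, C5 sp3, C6 sp2, C7 sp, C8 sp2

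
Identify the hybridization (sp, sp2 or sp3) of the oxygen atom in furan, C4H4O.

One O lone pair is in the aromatic π system (p orbital), the other is in an sp2 hybrid in the ring plane; O has two σ bonds + one in-plane lone pair → sp2.

sp²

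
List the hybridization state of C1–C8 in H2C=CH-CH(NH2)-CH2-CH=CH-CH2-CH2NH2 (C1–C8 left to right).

C1 (3 σ bonds, plus one π bond) has steric number 3: sp2.
C2 has 3 σ bonds, plus one π bond: steric number 3 → sp2.
C3 is sp3: 4 σ bonds, 4 electron-density regions.
C4 — 4 σ bonds. Steric number 4, so sp3.
C5 carries 3 σ bonds, plus one π bond, giving a steric number of 3, so it is sp2.
C6: 3 σ bonds, plus one π bond — 3 electron domains, sp2.
C7: 4 σ bonds — 4 electron domains, sp3.
C8 (4 σ bonds) has steric number 4: sp3.

C1 sp2, C2 sp2, C3 sp3, C4 sp3, C5 sp2, C6 sp2, C7 sp3, C8 sp3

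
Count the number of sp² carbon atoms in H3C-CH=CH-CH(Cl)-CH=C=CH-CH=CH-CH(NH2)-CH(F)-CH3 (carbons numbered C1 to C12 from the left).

C1: sp3
C2: sp2 ✓
C3: sp2 ✓
C4: sp3
C5: sp2 ✓
C6: sp
C7: sp2 ✓
C8: sp2 ✓
C9: sp2 ✓
C10: sp3
C11: sp3
C12: sp3
C2, C3, C5, C7, C8, C9 → 6 sp2 carbons.

6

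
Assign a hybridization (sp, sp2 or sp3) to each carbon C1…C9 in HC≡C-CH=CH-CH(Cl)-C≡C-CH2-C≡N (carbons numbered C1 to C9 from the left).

C1 sp, C2 sp, C3 sp2, C4 sp2, C5 sp3, C6 sp, C7 sp, C8 sp3, C9 sp

C1: 2 σ bonds, plus two π bonds — 2 electron domains, sp.
C2 (2 σ bonds, plus two π bonds) has steric number 2: sp.
C3: 3 σ bonds, plus one π bond — 3 electron domains, sp2.
C4 has 3 σ bonds, plus one π bond: steric number 3 → sp2.
C5 — 4 σ bonds. Steric number 4, so sp3.
C6 is sp: 2 σ bonds, plus two π bonds, 2 electron-density regions.
C7 has 2 σ bonds, plus two π bonds: steric number 2 → sp.
C8 has 4 σ bonds: steric number 4 → sp3.
C9 carries 2 σ bonds, plus two π bonds, giving a steric number of 2, so it is sp.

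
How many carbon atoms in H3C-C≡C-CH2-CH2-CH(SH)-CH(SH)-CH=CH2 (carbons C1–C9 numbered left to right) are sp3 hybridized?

5

C1: sp3 ✓
C2: sp
C3: sp
C4: sp3 ✓
C5: sp3 ✓
C6: sp3 ✓
C7: sp3 ✓
C8: sp2
C9: sp2
C1, C4, C5, C6, C7 → 5 sp3 carbons.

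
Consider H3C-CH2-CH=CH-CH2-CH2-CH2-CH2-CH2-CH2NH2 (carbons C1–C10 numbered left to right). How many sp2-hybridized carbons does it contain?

2

C1: sp3
C2: sp3
C3: sp2 ✓
C4: sp2 ✓
C5: sp3
C6: sp3
C7: sp3
C8: sp3
C9: sp3
C10: sp3
C3, C4 → 2 sp2 carbons.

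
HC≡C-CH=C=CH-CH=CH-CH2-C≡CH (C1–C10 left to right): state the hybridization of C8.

sp^3

C8 carries 4 σ bonds, giving a steric number of 4, so it is sp3.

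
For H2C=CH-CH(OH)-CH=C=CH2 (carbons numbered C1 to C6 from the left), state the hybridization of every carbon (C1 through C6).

C1 sp2, C2 sp2, C3 sp3, C4 sp2, C5 sp, C6 sp2

C1 (3 σ bonds, plus one π bond) has steric number 3: sp2.
C2 (3 σ bonds, plus one π bond) has steric number 3: sp2.
C3 — 4 σ bonds. Steric number 4, so sp3.
C4 is sp2: 3 σ bonds, plus one π bond, 3 electron-density regions.
C5: 2 σ bonds, plus two π bonds — 2 electron domains, sp.
C6: 3 σ bonds, plus one π bond; 3 regions of electron density → sp2.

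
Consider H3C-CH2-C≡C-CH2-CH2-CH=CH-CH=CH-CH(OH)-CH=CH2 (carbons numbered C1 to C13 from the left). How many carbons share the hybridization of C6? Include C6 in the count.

5

C6 is sp3 (only σ bonds).
C1: sp3 ✓
C2: sp3 ✓
C3: sp
C4: sp
C5: sp3 ✓
C6: sp3 ✓
C7: sp2
C8: sp2
C9: sp2
C10: sp2
C11: sp3 ✓
C12: sp2
C13: sp2
5 carbons are sp3.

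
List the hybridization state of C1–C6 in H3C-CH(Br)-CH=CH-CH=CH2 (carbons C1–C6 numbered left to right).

C1 sp3, C2 sp3, C3 sp2, C4 sp2, C5 sp2, C6 sp2

C1 (4 σ bonds) has steric number 4: sp3.
C2 (4 σ bonds) has steric number 4: sp3.
C3 (3 σ bonds, plus one π bond) has steric number 3: sp2.
C4 has 3 σ bonds, plus one π bond: steric number 3 → sp2.
C5 (3 σ bonds, plus one π bond) has steric number 3: sp2.
C6 (3 σ bonds, plus one π bond) has steric number 3: sp2.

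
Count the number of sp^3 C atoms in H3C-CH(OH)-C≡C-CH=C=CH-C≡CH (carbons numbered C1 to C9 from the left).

2

C1: sp3 ✓
C2: sp3 ✓
C3: sp
C4: sp
C5: sp2
C6: sp
C7: sp2
C8: sp
C9: sp
C1, C2 → 2 sp3 carbons.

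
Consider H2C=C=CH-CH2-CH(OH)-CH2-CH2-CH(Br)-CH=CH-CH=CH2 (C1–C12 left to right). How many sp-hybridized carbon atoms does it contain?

C1: sp2
C2: sp ✓
C3: sp2
C4: sp3
C5: sp3
C6: sp3
C7: sp3
C8: sp3
C9: sp2
C10: sp2
C11: sp2
C12: sp2
C2 → 1 sp carbon.

1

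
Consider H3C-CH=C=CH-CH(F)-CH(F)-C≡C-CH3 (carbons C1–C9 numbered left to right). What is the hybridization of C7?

C7: 2 σ bonds, plus two π bonds; 2 regions of electron density → sp.

sp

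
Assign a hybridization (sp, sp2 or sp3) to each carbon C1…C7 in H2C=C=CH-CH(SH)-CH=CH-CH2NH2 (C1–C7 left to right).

C1 is sp2: 3 σ bonds, plus one π bond, 3 electron-density regions.
C2: 2 σ bonds, plus two π bonds; 2 regions of electron density → sp.
C3 is sp2: 3 σ bonds, plus one π bond, 3 electron-density regions.
C4 carries 4 σ bonds, giving a steric number of 4, so it is sp3.
C5 carries 3 σ bonds, plus one π bond, giving a steric number of 3, so it is sp2.
C6 has 3 σ bonds, plus one π bond: steric number 3 → sp2.
C7: 4 σ bonds — 4 electron domains, sp3.

C1 sp2, C2 sp, C3 sp2, C4 sp3, C5 sp2, C6 sp2, C7 sp3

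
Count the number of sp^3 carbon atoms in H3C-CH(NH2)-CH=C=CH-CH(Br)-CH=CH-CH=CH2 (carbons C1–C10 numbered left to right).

C1: sp3 ✓
C2: sp3 ✓
C3: sp2
C4: sp
C5: sp2
C6: sp3 ✓
C7: sp2
C8: sp2
C9: sp2
C10: sp2
C1, C2, C6 → 3 sp3 carbons.

3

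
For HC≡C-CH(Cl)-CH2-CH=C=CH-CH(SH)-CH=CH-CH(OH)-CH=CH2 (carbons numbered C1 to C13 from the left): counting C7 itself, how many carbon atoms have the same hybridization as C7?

6

C7 is sp2 (one π bond).
C1: sp
C2: sp
C3: sp3
C4: sp3
C5: sp2 ✓
C6: sp
C7: sp2 ✓
C8: sp3
C9: sp2 ✓
C10: sp2 ✓
C11: sp3
C12: sp2 ✓
C13: sp2 ✓
6 carbons are sp2.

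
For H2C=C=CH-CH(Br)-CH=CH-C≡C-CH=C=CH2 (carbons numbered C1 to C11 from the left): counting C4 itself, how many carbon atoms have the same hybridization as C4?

1

C4 is sp3 (only σ bonds).
C1: sp2
C2: sp
C3: sp2
C4: sp3 ✓
C5: sp2
C6: sp2
C7: sp
C8: sp
C9: sp2
C10: sp
C11: sp2
1 carbon is sp3.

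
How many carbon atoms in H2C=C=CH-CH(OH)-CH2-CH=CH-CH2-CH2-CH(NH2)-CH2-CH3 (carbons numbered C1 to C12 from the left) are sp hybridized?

C1: sp2
C2: sp ✓
C3: sp2
C4: sp3
C5: sp3
C6: sp2
C7: sp2
C8: sp3
C9: sp3
C10: sp3
C11: sp3
C12: sp3
C2 → 1 sp carbon.

1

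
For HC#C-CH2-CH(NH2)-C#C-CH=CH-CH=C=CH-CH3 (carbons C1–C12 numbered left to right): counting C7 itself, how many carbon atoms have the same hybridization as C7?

C7 is sp2 (one π bond).
C1: sp
C2: sp
C3: sp3
C4: sp3
C5: sp
C6: sp
C7: sp2 ✓
C8: sp2 ✓
C9: sp2 ✓
C10: sp
C11: sp2 ✓
C12: sp3
4 carbons are sp2.

4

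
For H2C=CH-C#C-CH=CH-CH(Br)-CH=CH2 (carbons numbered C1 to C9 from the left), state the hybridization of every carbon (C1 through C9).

C1 has 3 σ bonds, plus one π bond: steric number 3 → sp2.
C2 (3 σ bonds, plus one π bond) has steric number 3: sp2.
C3 (2 σ bonds, plus two π bonds) has steric number 2: sp.
C4 — 2 σ bonds, plus two π bonds. Steric number 2, so sp.
C5 — 3 σ bonds, plus one π bond. Steric number 3, so sp2.
C6: 3 σ bonds, plus one π bond — 3 electron domains, sp2.
C7: 4 σ bonds; 4 regions of electron density → sp3.
C8 is sp2: 3 σ bonds, plus one π bond, 3 electron-density regions.
C9: 3 σ bonds, plus one π bond; 3 regions of electron density → sp2.

C1 sp2, C2 sp2, C3 sp, C4 sp, C5 sp2, C6 sp2, C7 sp3, C8 sp2, C9 sp2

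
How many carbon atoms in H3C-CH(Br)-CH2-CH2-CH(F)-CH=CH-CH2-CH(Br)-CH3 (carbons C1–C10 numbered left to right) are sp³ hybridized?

8

C1: sp3 ✓
C2: sp3 ✓
C3: sp3 ✓
C4: sp3 ✓
C5: sp3 ✓
C6: sp2
C7: sp2
C8: sp3 ✓
C9: sp3 ✓
C10: sp3 ✓
C1, C2, C3, C4, C5, C8, C9, C10 → 8 sp3 carbons.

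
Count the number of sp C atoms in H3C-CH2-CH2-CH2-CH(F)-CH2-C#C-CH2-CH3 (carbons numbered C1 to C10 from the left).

C1: sp3
C2: sp3
C3: sp3
C4: sp3
C5: sp3
C6: sp3
C7: sp ✓
C8: sp ✓
C9: sp3
C10: sp3
C7, C8 → 2 sp carbons.

2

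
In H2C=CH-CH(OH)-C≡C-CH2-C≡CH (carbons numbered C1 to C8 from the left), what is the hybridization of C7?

C7 is sp: 2 σ bonds, plus two π bonds, 2 electron-density regions.

sp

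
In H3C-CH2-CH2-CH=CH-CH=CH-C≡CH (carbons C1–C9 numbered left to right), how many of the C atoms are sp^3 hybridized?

C1: sp3 ✓
C2: sp3 ✓
C3: sp3 ✓
C4: sp2
C5: sp2
C6: sp2
C7: sp2
C8: sp
C9: sp
C1, C2, C3 → 3 sp3 carbons.

3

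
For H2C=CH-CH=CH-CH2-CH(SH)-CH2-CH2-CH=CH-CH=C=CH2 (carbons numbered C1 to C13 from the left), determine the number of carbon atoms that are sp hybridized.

C1: sp2
C2: sp2
C3: sp2
C4: sp2
C5: sp3
C6: sp3
C7: sp3
C8: sp3
C9: sp2
C10: sp2
C11: sp2
C12: sp ✓
C13: sp2
C12 → 1 sp carbon.

1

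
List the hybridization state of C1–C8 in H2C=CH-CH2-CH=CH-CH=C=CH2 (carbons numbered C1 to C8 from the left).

C1: 3 σ bonds, plus one π bond — 3 electron domains, sp2.
C2 (3 σ bonds, plus one π bond) has steric number 3: sp2.
C3 (4 σ bonds) has steric number 4: sp3.
C4 is sp2: 3 σ bonds, plus one π bond, 3 electron-density regions.
C5: 3 σ bonds, plus one π bond — 3 electron domains, sp2.
C6 is sp2: 3 σ bonds, plus one π bond, 3 electron-density regions.
C7 (2 σ bonds, plus two π bonds) has steric number 2: sp.
C8 carries 3 σ bonds, plus one π bond, giving a steric number of 3, so it is sp2.

C1 sp2, C2 sp2, C3 sp3, C4 sp2, C5 sp2, C6 sp2, C7 sp, C8 sp2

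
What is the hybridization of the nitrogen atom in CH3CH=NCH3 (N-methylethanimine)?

sp²

Two σ bonds + one lone pair = steric number 3 → sp2.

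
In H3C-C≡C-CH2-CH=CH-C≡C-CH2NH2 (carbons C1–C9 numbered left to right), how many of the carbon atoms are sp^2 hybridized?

2

C1: sp3
C2: sp
C3: sp
C4: sp3
C5: sp2 ✓
C6: sp2 ✓
C7: sp
C8: sp
C9: sp3
C5, C6 → 2 sp2 carbons.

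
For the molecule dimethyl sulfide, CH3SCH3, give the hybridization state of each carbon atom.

Each carbon atom is sp3: 4 σ bonds, 4 electron-density regions.

sp³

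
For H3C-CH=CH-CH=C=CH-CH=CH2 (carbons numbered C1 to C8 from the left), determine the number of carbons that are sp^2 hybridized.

6

C1: sp3
C2: sp2 ✓
C3: sp2 ✓
C4: sp2 ✓
C5: sp
C6: sp2 ✓
C7: sp2 ✓
C8: sp2 ✓
C2, C3, C4, C6, C7, C8 → 6 sp2 carbons.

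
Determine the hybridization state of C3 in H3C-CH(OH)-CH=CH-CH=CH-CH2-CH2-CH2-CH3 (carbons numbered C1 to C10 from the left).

sp^2

C3 has 3 σ bonds, plus one π bond: steric number 3 → sp2.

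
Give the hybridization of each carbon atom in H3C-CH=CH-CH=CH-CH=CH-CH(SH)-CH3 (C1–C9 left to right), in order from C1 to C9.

C1 sp3, C2 sp2, C3 sp2, C4 sp2, C5 sp2, C6 sp2, C7 sp2, C8 sp3, C9 sp3

C1: 4 σ bonds — 4 electron domains, sp3.
C2 (3 σ bonds, plus one π bond) has steric number 3: sp2.
C3: 3 σ bonds, plus one π bond; 3 regions of electron density → sp2.
C4: 3 σ bonds, plus one π bond; 3 regions of electron density → sp2.
C5 — 3 σ bonds, plus one π bond. Steric number 3, so sp2.
C6 — 3 σ bonds, plus one π bond. Steric number 3, so sp2.
C7 is sp2: 3 σ bonds, plus one π bond, 3 electron-density regions.
C8 carries 4 σ bonds, giving a steric number of 4, so it is sp3.
C9: 4 σ bonds; 4 regions of electron density → sp3.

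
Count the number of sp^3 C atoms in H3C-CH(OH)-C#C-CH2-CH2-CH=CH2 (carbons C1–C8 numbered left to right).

4

C1: sp3 ✓
C2: sp3 ✓
C3: sp
C4: sp
C5: sp3 ✓
C6: sp3 ✓
C7: sp2
C8: sp2
C1, C2, C5, C6 → 4 sp3 carbons.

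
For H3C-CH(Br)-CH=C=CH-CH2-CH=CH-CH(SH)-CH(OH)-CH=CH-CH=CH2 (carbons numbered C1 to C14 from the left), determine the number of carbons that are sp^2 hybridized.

8

C1: sp3
C2: sp3
C3: sp2 ✓
C4: sp
C5: sp2 ✓
C6: sp3
C7: sp2 ✓
C8: sp2 ✓
C9: sp3
C10: sp3
C11: sp2 ✓
C12: sp2 ✓
C13: sp2 ✓
C14: sp2 ✓
C3, C5, C7, C8, C11, C12, C13, C14 → 8 sp2 carbons.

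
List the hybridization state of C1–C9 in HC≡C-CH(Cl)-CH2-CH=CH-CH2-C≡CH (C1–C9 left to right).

C1: 2 σ bonds, plus two π bonds — 2 electron domains, sp.
C2 is sp: 2 σ bonds, plus two π bonds, 2 electron-density regions.
C3 is sp3: 4 σ bonds, 4 electron-density regions.
C4 carries 4 σ bonds, giving a steric number of 4, so it is sp3.
C5 (3 σ bonds, plus one π bond) has steric number 3: sp2.
C6 is sp2: 3 σ bonds, plus one π bond, 3 electron-density regions.
C7 (4 σ bonds) has steric number 4: sp3.
C8: 2 σ bonds, plus two π bonds — 2 electron domains, sp.
C9 has 2 σ bonds, plus two π bonds: steric number 2 → sp.

C1 sp, C2 sp, C3 sp3, C4 sp3, C5 sp2, C6 sp2, C7 sp3, C8 sp, C9 sp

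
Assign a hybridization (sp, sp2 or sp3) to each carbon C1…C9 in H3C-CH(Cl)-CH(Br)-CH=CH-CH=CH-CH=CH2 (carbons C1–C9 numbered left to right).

C1 (4 σ bonds) has steric number 4: sp3.
C2 carries 4 σ bonds, giving a steric number of 4, so it is sp3.
C3 — 4 σ bonds. Steric number 4, so sp3.
C4 is sp2: 3 σ bonds, plus one π bond, 3 electron-density regions.
C5: 3 σ bonds, plus one π bond — 3 electron domains, sp2.
C6 — 3 σ bonds, plus one π bond. Steric number 3, so sp2.
C7 is sp2: 3 σ bonds, plus one π bond, 3 electron-density regions.
C8: 3 σ bonds, plus one π bond; 3 regions of electron density → sp2.
C9 has 3 σ bonds, plus one π bond: steric number 3 → sp2.

C1 sp3, C2 sp3, C3 sp3, C4 sp2, C5 sp2, C6 sp2, C7 sp2, C8 sp2, C9 sp2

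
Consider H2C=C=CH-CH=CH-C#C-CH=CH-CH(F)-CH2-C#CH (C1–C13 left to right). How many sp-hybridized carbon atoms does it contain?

C1: sp2
C2: sp ✓
C3: sp2
C4: sp2
C5: sp2
C6: sp ✓
C7: sp ✓
C8: sp2
C9: sp2
C10: sp3
C11: sp3
C12: sp ✓
C13: sp ✓
C2, C6, C7, C12, C13 → 5 sp carbons.

5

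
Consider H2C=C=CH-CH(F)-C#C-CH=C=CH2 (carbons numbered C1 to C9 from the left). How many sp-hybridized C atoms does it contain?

C1: sp2
C2: sp ✓
C3: sp2
C4: sp3
C5: sp ✓
C6: sp ✓
C7: sp2
C8: sp ✓
C9: sp2
C2, C5, C6, C8 → 4 sp carbons.

4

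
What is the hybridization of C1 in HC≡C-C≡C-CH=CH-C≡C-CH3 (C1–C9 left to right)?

sp

C1 is sp: 2 σ bonds, plus two π bonds, 2 electron-density regions.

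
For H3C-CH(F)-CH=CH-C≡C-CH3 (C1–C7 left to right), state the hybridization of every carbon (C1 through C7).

C1 carries 4 σ bonds, giving a steric number of 4, so it is sp3.
C2 is sp3: 4 σ bonds, 4 electron-density regions.
C3 (3 σ bonds, plus one π bond) has steric number 3: sp2.
C4 (3 σ bonds, plus one π bond) has steric number 3: sp2.
C5 — 2 σ bonds, plus two π bonds. Steric number 2, so sp.
C6: 2 σ bonds, plus two π bonds; 2 regions of electron density → sp.
C7 carries 4 σ bonds, giving a steric number of 4, so it is sp3.

C1 sp3, C2 sp3, C3 sp2, C4 sp2, C5 sp, C6 sp, C7 sp3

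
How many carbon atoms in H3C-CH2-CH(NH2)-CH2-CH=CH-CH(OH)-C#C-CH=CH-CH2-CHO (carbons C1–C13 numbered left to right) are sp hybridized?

2

C1: sp3
C2: sp3
C3: sp3
C4: sp3
C5: sp2
C6: sp2
C7: sp3
C8: sp ✓
C9: sp ✓
C10: sp2
C11: sp2
C12: sp3
C13: sp2
C8, C9 → 2 sp carbons.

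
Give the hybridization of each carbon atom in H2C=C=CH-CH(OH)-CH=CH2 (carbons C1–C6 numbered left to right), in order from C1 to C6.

C1: 3 σ bonds, plus one π bond; 3 regions of electron density → sp2.
C2 — 2 σ bonds, plus two π bonds. Steric number 2, so sp.
C3 is sp2: 3 σ bonds, plus one π bond, 3 electron-density regions.
C4 has 4 σ bonds: steric number 4 → sp3.
C5 has 3 σ bonds, plus one π bond: steric number 3 → sp2.
C6 has 3 σ bonds, plus one π bond: steric number 3 → sp2.

C1 sp2, C2 sp, C3 sp2, C4 sp3, C5 sp2, C6 sp2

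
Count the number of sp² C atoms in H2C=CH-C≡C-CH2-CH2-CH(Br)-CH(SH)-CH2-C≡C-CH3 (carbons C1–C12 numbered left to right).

C1: sp2 ✓
C2: sp2 ✓
C3: sp
C4: sp
C5: sp3
C6: sp3
C7: sp3
C8: sp3
C9: sp3
C10: sp
C11: sp
C12: sp3
C1, C2 → 2 sp2 carbons.

2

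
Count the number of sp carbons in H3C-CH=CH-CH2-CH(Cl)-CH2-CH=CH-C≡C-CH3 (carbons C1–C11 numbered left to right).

2

C1: sp3
C2: sp2
C3: sp2
C4: sp3
C5: sp3
C6: sp3
C7: sp2
C8: sp2
C9: sp ✓
C10: sp ✓
C11: sp3
C9, C10 → 2 sp carbons.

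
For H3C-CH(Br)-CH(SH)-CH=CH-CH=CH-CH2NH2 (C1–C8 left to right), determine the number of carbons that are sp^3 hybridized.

4

C1: sp3 ✓
C2: sp3 ✓
C3: sp3 ✓
C4: sp2
C5: sp2
C6: sp2
C7: sp2
C8: sp3 ✓
C1, C2, C3, C8 → 4 sp3 carbons.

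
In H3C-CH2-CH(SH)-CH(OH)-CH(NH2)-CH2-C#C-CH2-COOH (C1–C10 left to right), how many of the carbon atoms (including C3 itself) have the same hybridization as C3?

C3 is sp3 (only σ bonds).
C1: sp3 ✓
C2: sp3 ✓
C3: sp3 ✓
C4: sp3 ✓
C5: sp3 ✓
C6: sp3 ✓
C7: sp
C8: sp
C9: sp3 ✓
C10: sp2
7 carbons are sp3.

7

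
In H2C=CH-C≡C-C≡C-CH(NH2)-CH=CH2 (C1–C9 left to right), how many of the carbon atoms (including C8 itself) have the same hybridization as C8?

C8 is sp2 (one π bond).
C1: sp2 ✓
C2: sp2 ✓
C3: sp
C4: sp
C5: sp
C6: sp
C7: sp3
C8: sp2 ✓
C9: sp2 ✓
4 carbons are sp2.

4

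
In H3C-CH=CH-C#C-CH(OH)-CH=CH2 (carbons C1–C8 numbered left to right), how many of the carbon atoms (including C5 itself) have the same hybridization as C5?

C5 is sp (two π bonds).
C1: sp3
C2: sp2
C3: sp2
C4: sp ✓
C5: sp ✓
C6: sp3
C7: sp2
C8: sp2
2 carbons are sp.

2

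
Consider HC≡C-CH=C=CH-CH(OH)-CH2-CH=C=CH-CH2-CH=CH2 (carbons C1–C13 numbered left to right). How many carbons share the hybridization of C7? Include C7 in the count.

C7 is sp3 (only σ bonds).
C1: sp
C2: sp
C3: sp2
C4: sp
C5: sp2
C6: sp3 ✓
C7: sp3 ✓
C8: sp2
C9: sp
C10: sp2
C11: sp3 ✓
C12: sp2
C13: sp2
3 carbons are sp3.

3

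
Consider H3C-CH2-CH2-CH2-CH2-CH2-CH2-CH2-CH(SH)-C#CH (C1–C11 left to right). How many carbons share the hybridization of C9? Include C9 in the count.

C9 is sp3 (only σ bonds).
C1: sp3 ✓
C2: sp3 ✓
C3: sp3 ✓
C4: sp3 ✓
C5: sp3 ✓
C6: sp3 ✓
C7: sp3 ✓
C8: sp3 ✓
C9: sp3 ✓
C10: sp
C11: sp
9 carbons are sp3.

9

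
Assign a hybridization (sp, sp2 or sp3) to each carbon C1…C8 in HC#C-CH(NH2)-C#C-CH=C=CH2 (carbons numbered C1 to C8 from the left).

C1 sp, C2 sp, C3 sp3, C4 sp, C5 sp, C6 sp2, C7 sp, C8 sp2

C1 carries 2 σ bonds, plus two π bonds, giving a steric number of 2, so it is sp.
C2 is sp: 2 σ bonds, plus two π bonds, 2 electron-density regions.
C3: 4 σ bonds; 4 regions of electron density → sp3.
C4: 2 σ bonds, plus two π bonds; 2 regions of electron density → sp.
C5 — 2 σ bonds, plus two π bonds. Steric number 2, so sp.
C6 is sp2: 3 σ bonds, plus one π bond, 3 electron-density regions.
C7: 2 σ bonds, plus two π bonds; 2 regions of electron density → sp.
C8 is sp2: 3 σ bonds, plus one π bond, 3 electron-density regions.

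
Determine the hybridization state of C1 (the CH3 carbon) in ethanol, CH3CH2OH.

sp^3

C1 (the CH3 carbon) (4 σ bonds) has steric number 4: sp3.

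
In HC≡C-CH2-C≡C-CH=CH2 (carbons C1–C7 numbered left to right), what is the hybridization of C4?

sp

C4 (2 σ bonds, plus two π bonds) has steric number 2: sp.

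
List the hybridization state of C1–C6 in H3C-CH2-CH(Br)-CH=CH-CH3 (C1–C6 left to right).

C1 sp3, C2 sp3, C3 sp3, C4 sp2, C5 sp2, C6 sp3

C1 has 4 σ bonds: steric number 4 → sp3.
C2 carries 4 σ bonds, giving a steric number of 4, so it is sp3.
C3: 4 σ bonds; 4 regions of electron density → sp3.
C4: 3 σ bonds, plus one π bond — 3 electron domains, sp2.
C5 — 3 σ bonds, plus one π bond. Steric number 3, so sp2.
C6: 4 σ bonds; 4 regions of electron density → sp3.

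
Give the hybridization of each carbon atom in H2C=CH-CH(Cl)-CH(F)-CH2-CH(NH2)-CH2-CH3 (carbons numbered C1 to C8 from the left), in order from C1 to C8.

C1 — 3 σ bonds, plus one π bond. Steric number 3, so sp2.
C2: 3 σ bonds, plus one π bond; 3 regions of electron density → sp2.
C3 has 4 σ bonds: steric number 4 → sp3.
C4 is sp3: 4 σ bonds, 4 electron-density regions.
C5: 4 σ bonds; 4 regions of electron density → sp3.
C6 — 4 σ bonds. Steric number 4, so sp3.
C7 — 4 σ bonds. Steric number 4, so sp3.
C8 (4 σ bonds) has steric number 4: sp3.

C1 sp2, C2 sp2, C3 sp3, C4 sp3, C5 sp3, C6 sp3, C7 sp3, C8 sp3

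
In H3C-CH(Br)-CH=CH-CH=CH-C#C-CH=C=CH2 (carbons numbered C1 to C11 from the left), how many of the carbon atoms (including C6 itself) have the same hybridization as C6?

6

C6 is sp2 (one π bond).
C1: sp3
C2: sp3
C3: sp2 ✓
C4: sp2 ✓
C5: sp2 ✓
C6: sp2 ✓
C7: sp
C8: sp
C9: sp2 ✓
C10: sp
C11: sp2 ✓
6 carbons are sp2.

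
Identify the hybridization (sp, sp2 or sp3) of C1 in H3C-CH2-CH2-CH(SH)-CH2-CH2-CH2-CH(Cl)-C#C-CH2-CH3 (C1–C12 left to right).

C1 (4 σ bonds) has steric number 4: sp3.

sp^3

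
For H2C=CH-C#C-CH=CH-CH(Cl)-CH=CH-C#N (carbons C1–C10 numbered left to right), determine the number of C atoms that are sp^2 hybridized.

6

C1: sp2 ✓
C2: sp2 ✓
C3: sp
C4: sp
C5: sp2 ✓
C6: sp2 ✓
C7: sp3
C8: sp2 ✓
C9: sp2 ✓
C10: sp
C1, C2, C5, C6, C8, C9 → 6 sp2 carbons.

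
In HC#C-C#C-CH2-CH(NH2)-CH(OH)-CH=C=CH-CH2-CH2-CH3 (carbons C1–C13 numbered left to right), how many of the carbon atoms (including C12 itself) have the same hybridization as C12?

6

C12 is sp3 (only σ bonds).
C1: sp
C2: sp
C3: sp
C4: sp
C5: sp3 ✓
C6: sp3 ✓
C7: sp3 ✓
C8: sp2
C9: sp
C10: sp2
C11: sp3 ✓
C12: sp3 ✓
C13: sp3 ✓
6 carbons are sp3.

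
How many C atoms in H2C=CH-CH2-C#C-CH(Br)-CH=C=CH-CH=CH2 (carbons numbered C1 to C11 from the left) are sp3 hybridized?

C1: sp2
C2: sp2
C3: sp3 ✓
C4: sp
C5: sp
C6: sp3 ✓
C7: sp2
C8: sp
C9: sp2
C10: sp2
C11: sp2
C3, C6 → 2 sp3 carbons.

2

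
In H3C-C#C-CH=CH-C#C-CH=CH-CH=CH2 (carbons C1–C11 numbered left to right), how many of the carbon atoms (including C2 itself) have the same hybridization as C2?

4

C2 is sp (two π bonds).
C1: sp3
C2: sp ✓
C3: sp ✓
C4: sp2
C5: sp2
C6: sp ✓
C7: sp ✓
C8: sp2
C9: sp2
C10: sp2
C11: sp2
4 carbons are sp.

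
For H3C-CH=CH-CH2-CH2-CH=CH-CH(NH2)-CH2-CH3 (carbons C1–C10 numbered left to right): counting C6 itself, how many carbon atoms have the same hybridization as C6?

C6 is sp2 (one π bond).
C1: sp3
C2: sp2 ✓
C3: sp2 ✓
C4: sp3
C5: sp3
C6: sp2 ✓
C7: sp2 ✓
C8: sp3
C9: sp3
C10: sp3
4 carbons are sp2.

4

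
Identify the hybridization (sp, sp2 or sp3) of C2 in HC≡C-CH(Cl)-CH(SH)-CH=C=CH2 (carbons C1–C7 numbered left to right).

C2 — 2 σ bonds, plus two π bonds. Steric number 2, so sp.

sp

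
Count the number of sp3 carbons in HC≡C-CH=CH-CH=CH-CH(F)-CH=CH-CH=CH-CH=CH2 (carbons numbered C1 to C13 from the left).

C1: sp
C2: sp
C3: sp2
C4: sp2
C5: sp2
C6: sp2
C7: sp3 ✓
C8: sp2
C9: sp2
C10: sp2
C11: sp2
C12: sp2
C13: sp2
C7 → 1 sp3 carbon.

1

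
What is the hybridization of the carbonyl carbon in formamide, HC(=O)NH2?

The carbonyl carbon carries 3 σ bonds, plus one π bond, giving a steric number of 3, so it is sp2.

sp²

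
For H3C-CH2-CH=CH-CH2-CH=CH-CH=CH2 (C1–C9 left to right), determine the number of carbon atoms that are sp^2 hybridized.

C1: sp3
C2: sp3
C3: sp2 ✓
C4: sp2 ✓
C5: sp3
C6: sp2 ✓
C7: sp2 ✓
C8: sp2 ✓
C9: sp2 ✓
C3, C4, C6, C7, C8, C9 → 6 sp2 carbons.

6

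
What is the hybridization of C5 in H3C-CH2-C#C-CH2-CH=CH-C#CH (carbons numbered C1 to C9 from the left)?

sp3

C5 carries 4 σ bonds, giving a steric number of 4, so it is sp3.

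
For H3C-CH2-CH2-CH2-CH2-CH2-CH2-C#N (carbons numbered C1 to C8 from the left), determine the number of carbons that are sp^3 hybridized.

7

C1: sp3 ✓
C2: sp3 ✓
C3: sp3 ✓
C4: sp3 ✓
C5: sp3 ✓
C6: sp3 ✓
C7: sp3 ✓
C8: sp
C1, C2, C3, C4, C5, C6, C7 → 7 sp3 carbons.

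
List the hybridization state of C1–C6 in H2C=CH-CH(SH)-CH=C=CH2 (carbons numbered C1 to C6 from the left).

C1: 3 σ bonds, plus one π bond — 3 electron domains, sp2.
C2 carries 3 σ bonds, plus one π bond, giving a steric number of 3, so it is sp2.
C3 (4 σ bonds) has steric number 4: sp3.
C4 carries 3 σ bonds, plus one π bond, giving a steric number of 3, so it is sp2.
C5: 2 σ bonds, plus two π bonds; 2 regions of electron density → sp.
C6 (3 σ bonds, plus one π bond) has steric number 3: sp2.

C1 sp2, C2 sp2, C3 sp3, C4 sp2, C5 sp, C6 sp2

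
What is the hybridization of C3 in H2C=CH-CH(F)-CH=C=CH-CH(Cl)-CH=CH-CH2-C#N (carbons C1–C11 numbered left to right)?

sp³

C3 — 4 σ bonds. Steric number 4, so sp3.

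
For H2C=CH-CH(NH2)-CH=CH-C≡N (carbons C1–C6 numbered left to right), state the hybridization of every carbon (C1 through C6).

C1 has 3 σ bonds, plus one π bond: steric number 3 → sp2.
C2 carries 3 σ bonds, plus one π bond, giving a steric number of 3, so it is sp2.
C3 has 4 σ bonds: steric number 4 → sp3.
C4 carries 3 σ bonds, plus one π bond, giving a steric number of 3, so it is sp2.
C5 (3 σ bonds, plus one π bond) has steric number 3: sp2.
C6: 2 σ bonds, plus two π bonds; 2 regions of electron density → sp.

C1 sp2, C2 sp2, C3 sp3, C4 sp2, C5 sp2, C6 sp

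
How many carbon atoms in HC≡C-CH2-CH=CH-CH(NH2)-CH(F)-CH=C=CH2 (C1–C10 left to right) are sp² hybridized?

C1: sp
C2: sp
C3: sp3
C4: sp2 ✓
C5: sp2 ✓
C6: sp3
C7: sp3
C8: sp2 ✓
C9: sp
C10: sp2 ✓
C4, C5, C8, C10 → 4 sp2 carbons.

4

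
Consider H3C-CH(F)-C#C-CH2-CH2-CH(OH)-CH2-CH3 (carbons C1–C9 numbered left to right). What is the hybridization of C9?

C9 (4 σ bonds) has steric number 4: sp3.

sp3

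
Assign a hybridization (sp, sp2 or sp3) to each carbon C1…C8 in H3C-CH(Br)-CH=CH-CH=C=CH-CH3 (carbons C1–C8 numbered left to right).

C1 sp3, C2 sp3, C3 sp2, C4 sp2, C5 sp2, C6 sp, C7 sp2, C8 sp3

C1 is sp3: 4 σ bonds, 4 electron-density regions.
C2 has 4 σ bonds: steric number 4 → sp3.
C3 has 3 σ bonds, plus one π bond: steric number 3 → sp2.
C4: 3 σ bonds, plus one π bond; 3 regions of electron density → sp2.
C5 is sp2: 3 σ bonds, plus one π bond, 3 electron-density regions.
C6 carries 2 σ bonds, plus two π bonds, giving a steric number of 2, so it is sp.
C7 is sp2: 3 σ bonds, plus one π bond, 3 electron-density regions.
C8: 4 σ bonds — 4 electron domains, sp3.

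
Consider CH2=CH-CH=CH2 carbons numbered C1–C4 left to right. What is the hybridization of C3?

sp²

C3 — 3 σ bonds, plus one π bond. Steric number 3, so sp2.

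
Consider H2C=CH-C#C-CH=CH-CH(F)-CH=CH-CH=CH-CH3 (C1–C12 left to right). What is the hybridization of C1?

C1 carries 3 σ bonds, plus one π bond, giving a steric number of 3, so it is sp2.

sp²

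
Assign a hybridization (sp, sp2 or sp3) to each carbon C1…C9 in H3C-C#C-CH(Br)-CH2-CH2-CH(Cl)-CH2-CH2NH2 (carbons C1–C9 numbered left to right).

C1 carries 4 σ bonds, giving a steric number of 4, so it is sp3.
C2 is sp: 2 σ bonds, plus two π bonds, 2 electron-density regions.
C3: 2 σ bonds, plus two π bonds — 2 electron domains, sp.
C4 — 4 σ bonds. Steric number 4, so sp3.
C5 — 4 σ bonds. Steric number 4, so sp3.
C6 is sp3: 4 σ bonds, 4 electron-density regions.
C7 has 4 σ bonds: steric number 4 → sp3.
C8 (4 σ bonds) has steric number 4: sp3.
C9 (4 σ bonds) has steric number 4: sp3.

C1 sp3, C2 sp, C3 sp, C4 sp3, C5 sp3, C6 sp3, C7 sp3, C8 sp3, C9 sp3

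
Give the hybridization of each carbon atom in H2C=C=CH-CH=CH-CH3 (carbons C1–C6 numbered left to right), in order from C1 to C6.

C1 carries 3 σ bonds, plus one π bond, giving a steric number of 3, so it is sp2.
C2 has 2 σ bonds, plus two π bonds: steric number 2 → sp.
C3 is sp2: 3 σ bonds, plus one π bond, 3 electron-density regions.
C4 (3 σ bonds, plus one π bond) has steric number 3: sp2.
C5 — 3 σ bonds, plus one π bond. Steric number 3, so sp2.
C6 — 4 σ bonds. Steric number 4, so sp3.

C1 sp2, C2 sp, C3 sp2, C4 sp2, C5 sp2, C6 sp3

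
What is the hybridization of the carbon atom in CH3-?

sp³

Three σ bonds + one lone pair = steric number 4 → sp3, pyramidal.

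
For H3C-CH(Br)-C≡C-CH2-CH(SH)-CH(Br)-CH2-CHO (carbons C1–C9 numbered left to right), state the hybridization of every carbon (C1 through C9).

C1 is sp3: 4 σ bonds, 4 electron-density regions.
C2 — 4 σ bonds. Steric number 4, so sp3.
C3 is sp: 2 σ bonds, plus two π bonds, 2 electron-density regions.
C4 has 2 σ bonds, plus two π bonds: steric number 2 → sp.
C5: 4 σ bonds — 4 electron domains, sp3.
C6 carries 4 σ bonds, giving a steric number of 4, so it is sp3.
C7 carries 4 σ bonds, giving a steric number of 4, so it is sp3.
C8 — 4 σ bonds. Steric number 4, so sp3.
C9 is sp2: 3 σ bonds, plus one π bond, 3 electron-density regions.

C1 sp3, C2 sp3, C3 sp, C4 sp, C5 sp3, C6 sp3, C7 sp3, C8 sp3, C9 sp2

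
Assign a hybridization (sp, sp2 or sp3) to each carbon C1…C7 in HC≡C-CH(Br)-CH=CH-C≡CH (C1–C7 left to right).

C1 is sp: 2 σ bonds, plus two π bonds, 2 electron-density regions.
C2 carries 2 σ bonds, plus two π bonds, giving a steric number of 2, so it is sp.
C3 carries 4 σ bonds, giving a steric number of 4, so it is sp3.
C4 — 3 σ bonds, plus one π bond. Steric number 3, so sp2.
C5 has 3 σ bonds, plus one π bond: steric number 3 → sp2.
C6 has 2 σ bonds, plus two π bonds: steric number 2 → sp.
C7: 2 σ bonds, plus two π bonds; 2 regions of electron density → sp.

C1 sp, C2 sp, C3 sp3, C4 sp2, C5 sp2, C6 sp, C7 sp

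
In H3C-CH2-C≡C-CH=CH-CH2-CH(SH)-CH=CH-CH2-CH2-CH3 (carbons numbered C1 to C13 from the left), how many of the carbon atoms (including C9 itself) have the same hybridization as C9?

4

C9 is sp2 (one π bond).
C1: sp3
C2: sp3
C3: sp
C4: sp
C5: sp2 ✓
C6: sp2 ✓
C7: sp3
C8: sp3
C9: sp2 ✓
C10: sp2 ✓
C11: sp3
C12: sp3
C13: sp3
4 carbons are sp2.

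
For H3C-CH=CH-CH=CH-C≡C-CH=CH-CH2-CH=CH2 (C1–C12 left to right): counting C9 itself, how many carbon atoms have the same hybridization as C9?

C9 is sp2 (one π bond).
C1: sp3
C2: sp2 ✓
C3: sp2 ✓
C4: sp2 ✓
C5: sp2 ✓
C6: sp
C7: sp
C8: sp2 ✓
C9: sp2 ✓
C10: sp3
C11: sp2 ✓
C12: sp2 ✓
8 carbons are sp2.

8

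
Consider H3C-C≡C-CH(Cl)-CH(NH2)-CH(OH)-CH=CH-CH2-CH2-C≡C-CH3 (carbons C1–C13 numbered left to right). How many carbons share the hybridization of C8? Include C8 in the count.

C8 is sp2 (one π bond).
C1: sp3
C2: sp
C3: sp
C4: sp3
C5: sp3
C6: sp3
C7: sp2 ✓
C8: sp2 ✓
C9: sp3
C10: sp3
C11: sp
C12: sp
C13: sp3
2 carbons are sp2.

2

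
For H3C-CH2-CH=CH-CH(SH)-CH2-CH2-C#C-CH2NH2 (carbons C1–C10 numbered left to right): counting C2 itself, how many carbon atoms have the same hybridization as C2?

C2 is sp3 (only σ bonds).
C1: sp3 ✓
C2: sp3 ✓
C3: sp2
C4: sp2
C5: sp3 ✓
C6: sp3 ✓
C7: sp3 ✓
C8: sp
C9: sp
C10: sp3 ✓
6 carbons are sp3.

6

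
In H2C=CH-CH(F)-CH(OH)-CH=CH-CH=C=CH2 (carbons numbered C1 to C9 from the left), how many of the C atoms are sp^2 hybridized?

C1: sp2 ✓
C2: sp2 ✓
C3: sp3
C4: sp3
C5: sp2 ✓
C6: sp2 ✓
C7: sp2 ✓
C8: sp
C9: sp2 ✓
C1, C2, C5, C6, C7, C9 → 6 sp2 carbons.

6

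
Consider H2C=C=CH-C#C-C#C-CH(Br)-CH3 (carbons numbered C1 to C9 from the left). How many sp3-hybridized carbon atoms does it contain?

2

C1: sp2
C2: sp
C3: sp2
C4: sp
C5: sp
C6: sp
C7: sp
C8: sp3 ✓
C9: sp3 ✓
C8, C9 → 2 sp3 carbons.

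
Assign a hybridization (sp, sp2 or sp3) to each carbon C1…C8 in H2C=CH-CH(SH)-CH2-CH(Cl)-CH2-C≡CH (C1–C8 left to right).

C1 is sp2: 3 σ bonds, plus one π bond, 3 electron-density regions.
C2 is sp2: 3 σ bonds, plus one π bond, 3 electron-density regions.
C3 (4 σ bonds) has steric number 4: sp3.
C4 (4 σ bonds) has steric number 4: sp3.
C5 carries 4 σ bonds, giving a steric number of 4, so it is sp3.
C6 has 4 σ bonds: steric number 4 → sp3.
C7 has 2 σ bonds, plus two π bonds: steric number 2 → sp.
C8: 2 σ bonds, plus two π bonds; 2 regions of electron density → sp.

C1 sp2, C2 sp2, C3 sp3, C4 sp3, C5 sp3, C6 sp3, C7 sp, C8 sp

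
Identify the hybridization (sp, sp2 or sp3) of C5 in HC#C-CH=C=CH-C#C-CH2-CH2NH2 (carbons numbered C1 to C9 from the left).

sp^2

C5: 3 σ bonds, plus one π bond — 3 electron domains, sp2.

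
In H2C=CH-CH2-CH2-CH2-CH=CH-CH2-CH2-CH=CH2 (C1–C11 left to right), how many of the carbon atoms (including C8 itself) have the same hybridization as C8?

C8 is sp3 (only σ bonds).
C1: sp2
C2: sp2
C3: sp3 ✓
C4: sp3 ✓
C5: sp3 ✓
C6: sp2
C7: sp2
C8: sp3 ✓
C9: sp3 ✓
C10: sp2
C11: sp2
5 carbons are sp3.

5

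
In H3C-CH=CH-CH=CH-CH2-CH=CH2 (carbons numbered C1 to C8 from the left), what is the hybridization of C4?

C4: 3 σ bonds, plus one π bond; 3 regions of electron density → sp2.

sp2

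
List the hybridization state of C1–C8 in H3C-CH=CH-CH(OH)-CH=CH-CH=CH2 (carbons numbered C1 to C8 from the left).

C1 sp3, C2 sp2, C3 sp2, C4 sp3, C5 sp2, C6 sp2, C7 sp2, C8 sp2

C1 has 4 σ bonds: steric number 4 → sp3.
C2: 3 σ bonds, plus one π bond; 3 regions of electron density → sp2.
C3 — 3 σ bonds, plus one π bond. Steric number 3, so sp2.
C4 has 4 σ bonds: steric number 4 → sp3.
C5 — 3 σ bonds, plus one π bond. Steric number 3, so sp2.
C6 carries 3 σ bonds, plus one π bond, giving a steric number of 3, so it is sp2.
C7: 3 σ bonds, plus one π bond; 3 regions of electron density → sp2.
C8 has 3 σ bonds, plus one π bond: steric number 3 → sp2.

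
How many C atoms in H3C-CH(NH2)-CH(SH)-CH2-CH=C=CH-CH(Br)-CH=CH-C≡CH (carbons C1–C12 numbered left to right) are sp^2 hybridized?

4

C1: sp3
C2: sp3
C3: sp3
C4: sp3
C5: sp2 ✓
C6: sp
C7: sp2 ✓
C8: sp3
C9: sp2 ✓
C10: sp2 ✓
C11: sp
C12: sp
C5, C7, C9, C10 → 4 sp2 carbons.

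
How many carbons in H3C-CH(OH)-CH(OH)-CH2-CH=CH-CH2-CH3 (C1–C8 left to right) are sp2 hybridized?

C1: sp3
C2: sp3
C3: sp3
C4: sp3
C5: sp2 ✓
C6: sp2 ✓
C7: sp3
C8: sp3
C5, C6 → 2 sp2 carbons.

2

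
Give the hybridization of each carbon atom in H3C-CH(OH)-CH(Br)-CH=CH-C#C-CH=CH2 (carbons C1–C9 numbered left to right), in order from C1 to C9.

C1 has 4 σ bonds: steric number 4 → sp3.
C2 (4 σ bonds) has steric number 4: sp3.
C3 — 4 σ bonds. Steric number 4, so sp3.
C4: 3 σ bonds, plus one π bond; 3 regions of electron density → sp2.
C5 (3 σ bonds, plus one π bond) has steric number 3: sp2.
C6 has 2 σ bonds, plus two π bonds: steric number 2 → sp.
C7 — 2 σ bonds, plus two π bonds. Steric number 2, so sp.
C8 (3 σ bonds, plus one π bond) has steric number 3: sp2.
C9 carries 3 σ bonds, plus one π bond, giving a steric number of 3, so it is sp2.

C1 sp3, C2 sp3, C3 sp3, C4 sp2, C5 sp2, C6 sp, C7 sp, C8 sp2, C9 sp2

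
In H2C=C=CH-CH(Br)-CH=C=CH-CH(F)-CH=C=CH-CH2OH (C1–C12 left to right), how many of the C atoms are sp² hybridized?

C1: sp2 ✓
C2: sp
C3: sp2 ✓
C4: sp3
C5: sp2 ✓
C6: sp
C7: sp2 ✓
C8: sp3
C9: sp2 ✓
C10: sp
C11: sp2 ✓
C12: sp3
C1, C3, C5, C7, C9, C11 → 6 sp2 carbons.

6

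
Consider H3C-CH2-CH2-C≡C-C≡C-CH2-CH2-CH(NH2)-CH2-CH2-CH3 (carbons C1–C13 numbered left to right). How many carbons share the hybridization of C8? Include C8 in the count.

C8 is sp3 (only σ bonds).
C1: sp3 ✓
C2: sp3 ✓
C3: sp3 ✓
C4: sp
C5: sp
C6: sp
C7: sp
C8: sp3 ✓
C9: sp3 ✓
C10: sp3 ✓
C11: sp3 ✓
C12: sp3 ✓
C13: sp3 ✓
9 carbons are sp3.

9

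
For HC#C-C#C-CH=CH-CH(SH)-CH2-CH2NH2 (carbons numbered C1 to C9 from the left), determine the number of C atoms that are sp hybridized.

C1: sp ✓
C2: sp ✓
C3: sp ✓
C4: sp ✓
C5: sp2
C6: sp2
C7: sp3
C8: sp3
C9: sp3
C1, C2, C3, C4 → 4 sp carbons.

4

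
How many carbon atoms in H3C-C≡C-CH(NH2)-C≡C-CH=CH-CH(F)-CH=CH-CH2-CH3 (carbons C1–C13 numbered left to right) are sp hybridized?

C1: sp3
C2: sp ✓
C3: sp ✓
C4: sp3
C5: sp ✓
C6: sp ✓
C7: sp2
C8: sp2
C9: sp3
C10: sp2
C11: sp2
C12: sp3
C13: sp3
C2, C3, C5, C6 → 4 sp carbons.

4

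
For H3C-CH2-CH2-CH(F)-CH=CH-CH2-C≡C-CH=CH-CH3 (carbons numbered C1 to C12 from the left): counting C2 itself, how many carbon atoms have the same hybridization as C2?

6

C2 is sp3 (only σ bonds).
C1: sp3 ✓
C2: sp3 ✓
C3: sp3 ✓
C4: sp3 ✓
C5: sp2
C6: sp2
C7: sp3 ✓
C8: sp
C9: sp
C10: sp2
C11: sp2
C12: sp3 ✓
6 carbons are sp3.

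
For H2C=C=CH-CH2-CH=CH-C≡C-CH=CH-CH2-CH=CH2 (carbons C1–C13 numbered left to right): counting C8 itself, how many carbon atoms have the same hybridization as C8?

3

C8 is sp (two π bonds).
C1: sp2
C2: sp ✓
C3: sp2
C4: sp3
C5: sp2
C6: sp2
C7: sp ✓
C8: sp ✓
C9: sp2
C10: sp2
C11: sp3
C12: sp2
C13: sp2
3 carbons are sp.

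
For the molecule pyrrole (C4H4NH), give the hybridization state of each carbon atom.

sp²

Each carbon atom: 3 σ bonds, plus one π bond — 3 electron domains, sp2.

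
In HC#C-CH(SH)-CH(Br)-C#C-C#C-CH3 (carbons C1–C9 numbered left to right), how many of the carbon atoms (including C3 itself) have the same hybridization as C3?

C3 is sp3 (only σ bonds).
C1: sp
C2: sp
C3: sp3 ✓
C4: sp3 ✓
C5: sp
C6: sp
C7: sp
C8: sp
C9: sp3 ✓
3 carbons are sp3.

3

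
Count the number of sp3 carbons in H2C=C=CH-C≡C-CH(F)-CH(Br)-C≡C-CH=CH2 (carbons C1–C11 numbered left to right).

C1: sp2
C2: sp
C3: sp2
C4: sp
C5: sp
C6: sp3 ✓
C7: sp3 ✓
C8: sp
C9: sp
C10: sp2
C11: sp2
C6, C7 → 2 sp3 carbons.

2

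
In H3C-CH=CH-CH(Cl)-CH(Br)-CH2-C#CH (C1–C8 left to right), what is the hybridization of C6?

C6: 4 σ bonds — 4 electron domains, sp3.

sp³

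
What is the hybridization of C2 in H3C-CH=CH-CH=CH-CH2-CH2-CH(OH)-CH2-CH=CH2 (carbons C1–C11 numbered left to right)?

C2: 3 σ bonds, plus one π bond; 3 regions of electron density → sp2.

sp^2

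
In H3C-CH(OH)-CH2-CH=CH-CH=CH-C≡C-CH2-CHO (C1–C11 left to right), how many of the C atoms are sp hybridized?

2

C1: sp3
C2: sp3
C3: sp3
C4: sp2
C5: sp2
C6: sp2
C7: sp2
C8: sp ✓
C9: sp ✓
C10: sp3
C11: sp2
C8, C9 → 2 sp carbons.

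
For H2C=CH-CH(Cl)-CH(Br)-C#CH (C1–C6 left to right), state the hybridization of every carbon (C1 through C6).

C1 carries 3 σ bonds, plus one π bond, giving a steric number of 3, so it is sp2.
C2 has 3 σ bonds, plus one π bond: steric number 3 → sp2.
C3 — 4 σ bonds. Steric number 4, so sp3.
C4 is sp3: 4 σ bonds, 4 electron-density regions.
C5 has 2 σ bonds, plus two π bonds: steric number 2 → sp.
C6 is sp: 2 σ bonds, plus two π bonds, 2 electron-density regions.

C1 sp2, C2 sp2, C3 sp3, C4 sp3, C5 sp, C6 sp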